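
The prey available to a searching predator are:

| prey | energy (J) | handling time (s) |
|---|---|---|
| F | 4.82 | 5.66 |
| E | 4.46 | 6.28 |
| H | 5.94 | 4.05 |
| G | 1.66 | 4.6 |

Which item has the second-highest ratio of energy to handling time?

Profitability E/h (J/s): F = 4.82/5.66 = 0.852, E = 4.46/6.28 = 0.71, H = 5.94/4.05 = 1.47, G = 1.66/4.6 = 0.361.
Ranked: H > F > E > G.

F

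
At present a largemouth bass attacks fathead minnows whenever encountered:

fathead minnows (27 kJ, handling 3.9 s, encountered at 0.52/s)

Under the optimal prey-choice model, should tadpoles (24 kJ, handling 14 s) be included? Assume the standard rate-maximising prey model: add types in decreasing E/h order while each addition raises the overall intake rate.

No

Current rate: (0.52×27)/(1 + 0.52×3.9) = 4.637 kJ/s.
Profitability of tadpoles: 24/14 = 1.714 kJ/s.
1.714 < 4.637, so adding tadpoles would lower the average — exclude it.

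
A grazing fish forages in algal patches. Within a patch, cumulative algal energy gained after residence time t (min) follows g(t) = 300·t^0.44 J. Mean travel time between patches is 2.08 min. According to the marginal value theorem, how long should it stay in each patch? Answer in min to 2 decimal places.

1.63 min

By the marginal value theorem, leave when the instantaneous gain rate g'(t) equals the habitat-wide average g(t)/(T + t).
g'(t) = 0.44·300·t^-0.56. Setting 0.44·300·t^-0.56 = 300·t^0.44/(2.08+t) gives 0.44(2.08+t) = t, so 0.56·t = 0.44×2.08.
t* = 0.44×2.08/0.56 = 1.634 min.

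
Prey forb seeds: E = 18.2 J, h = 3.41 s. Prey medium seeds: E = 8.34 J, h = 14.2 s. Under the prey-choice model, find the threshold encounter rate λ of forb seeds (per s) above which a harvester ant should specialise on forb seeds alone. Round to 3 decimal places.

The zero-one rule: include medium seeds iff E₂/h₂ > λE₁/(1+λh₁). Equality gives the switch point.
λE₁h₂ = E₂ + λE₂h₁ ⇒ λ = E₂/(E₁h₂ − E₂h₁) = 8.34/(258.4 − 28.44) = 0.03626 per s.

0.036 per s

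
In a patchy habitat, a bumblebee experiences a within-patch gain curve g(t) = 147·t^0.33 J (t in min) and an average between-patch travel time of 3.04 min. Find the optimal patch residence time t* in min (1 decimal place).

Maximise g(t)/(T+t): set derivative to zero → g'(t)(T+t) = g(t).
g'(t) = 0.33·147·t^-0.67. Setting 0.33·147·t^-0.67 = 147·t^0.33/(3.04+t) gives 0.33(3.04+t) = t, so 0.67·t = 0.33×3.04.
t* = 0.33×3.04/0.67 = 1.497 min.

1.5 min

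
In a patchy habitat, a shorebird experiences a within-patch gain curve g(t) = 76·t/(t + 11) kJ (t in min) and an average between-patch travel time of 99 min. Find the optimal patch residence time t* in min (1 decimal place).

33.0 min

Optimal t* satisfies g'(t*) = g(t*)/(T + t*).
g'(t) = 76·11/(t + 11)². Setting 76·11/(t+11)² = 76t/[(t+11)(99+t)] gives 11(99+t) = t(t+11), so t² = 11×99 = 1089.
t* = √1089 = 33 min.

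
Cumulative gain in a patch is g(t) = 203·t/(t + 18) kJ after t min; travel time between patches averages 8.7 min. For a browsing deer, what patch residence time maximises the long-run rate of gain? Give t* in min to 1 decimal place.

Optimal t* satisfies g'(t*) = g(t*)/(T + t*).
g'(t) = 203·18/(t + 18)². Setting 203·18/(t+18)² = 203t/[(t+18)(8.7+t)] gives 18(8.7+t) = t(t+18), so t² = 18×8.7 = 156.6.
t* = √156.6 = 12.51 min.

12.5 min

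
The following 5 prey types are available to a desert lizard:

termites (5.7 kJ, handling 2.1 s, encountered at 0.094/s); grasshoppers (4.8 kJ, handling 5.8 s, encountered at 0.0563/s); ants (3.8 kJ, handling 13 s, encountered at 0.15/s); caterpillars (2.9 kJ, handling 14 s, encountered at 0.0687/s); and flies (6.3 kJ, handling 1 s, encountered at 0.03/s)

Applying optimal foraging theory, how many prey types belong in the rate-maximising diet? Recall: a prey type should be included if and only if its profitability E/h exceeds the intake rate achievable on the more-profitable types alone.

E/h in descending order: flies 6.3, termites 2.71, grasshoppers 0.828, ants 0.292, caterpillars 0.207 kJ/s. The optimal diet is the largest prefix of this list for which every included type satisfies E_i/h_i > R on the types above it.
Rate on top 1: 0.1835. termites: 2.71 > 0.1835 → include.
Rate on top 2: 0.5905. grasshoppers: 0.828 > 0.5905 → include.
Rate on top 3: 0.6403. ants: 0.292 < 0.6403 → exclude; stop.
Optimal diet: flies, termites, grasshoppers — 3 of 5 types.

3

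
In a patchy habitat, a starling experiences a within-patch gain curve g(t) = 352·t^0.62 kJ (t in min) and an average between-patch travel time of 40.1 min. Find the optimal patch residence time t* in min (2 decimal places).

Optimal t* satisfies g'(t*) = g(t*)/(T + t*).
g'(t) = 0.62·352·t^-0.38. Setting 0.62·352·t^-0.38 = 352·t^0.62/(40.1+t) gives 0.62(40.1+t) = t, so 0.38·t = 0.62×40.1.
t* = 0.62×40.1/0.38 = 65.43 min.

65.43 min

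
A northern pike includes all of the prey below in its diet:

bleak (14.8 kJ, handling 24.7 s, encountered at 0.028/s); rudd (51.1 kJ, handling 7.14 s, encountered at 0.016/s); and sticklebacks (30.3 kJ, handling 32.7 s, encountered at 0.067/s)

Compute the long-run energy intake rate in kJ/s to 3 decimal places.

0.816 kJ/s

R = Σλ_iE_i / (1 + Σλ_ih_i)
Numerator: 0.028×14.8 + 0.016×51.1 + 0.067×30.3 = 3.262
Denominator: 1 + 0.028×24.7 + 0.016×7.14 + 0.067×32.7 = 3.997
R = 3.262/3.997 = 0.8162 kJ/s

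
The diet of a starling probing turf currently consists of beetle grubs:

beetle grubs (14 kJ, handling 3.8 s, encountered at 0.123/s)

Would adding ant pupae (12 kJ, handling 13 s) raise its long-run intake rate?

On beetle grubs alone, R = ΣλE/(1+Σλh) = 1.722/1.467 = 1.174 kJ/s.
ant pupae: E/h = 12/13 = 0.9231 kJ/s.
Since 0.9231 < R, time spent handling ant pupae is better spent searching.

No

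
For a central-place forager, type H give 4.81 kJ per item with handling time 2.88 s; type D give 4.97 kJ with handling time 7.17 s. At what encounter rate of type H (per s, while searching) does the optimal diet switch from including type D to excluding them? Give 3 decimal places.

0.246 per s

The zero-one rule: include type D iff E₂/h₂ > λE₁/(1+λh₁). Equality gives the switch point.
λE₁h₂ = E₂ + λE₂h₁ ⇒ λ = E₂/(E₁h₂ − E₂h₁) = 4.97/(34.49 − 14.31) = 0.2464 per s.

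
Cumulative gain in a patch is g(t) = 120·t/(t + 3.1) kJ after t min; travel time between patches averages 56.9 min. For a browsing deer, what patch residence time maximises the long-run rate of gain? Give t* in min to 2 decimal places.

13.28 min

Maximise g(t)/(T+t): set derivative to zero → g'(t)(T+t) = g(t).
g'(t) = 120·3.1/(t + 3.1)². Setting 120·3.1/(t+3.1)² = 120t/[(t+3.1)(56.9+t)] gives 3.1(56.9+t) = t(t+3.1), so t² = 3.1×56.9 = 176.4.
t* = √176.4 = 13.28 min.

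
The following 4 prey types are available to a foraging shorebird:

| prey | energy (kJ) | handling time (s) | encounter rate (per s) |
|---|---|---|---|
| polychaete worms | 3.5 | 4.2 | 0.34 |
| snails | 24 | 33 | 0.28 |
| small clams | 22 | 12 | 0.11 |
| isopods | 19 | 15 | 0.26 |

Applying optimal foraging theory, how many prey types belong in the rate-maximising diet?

2

Rank by E/h (kJ/s): small clams 1.83, isopods 1.27, polychaete worms 0.833, snails 0.727. Include each in turn until the next type's E/h falls below the running intake rate.
Rate on top 1: 1.043. isopods: 1.27 > 1.043 → include.
Rate on top 2: 1.183. polychaete worms: 0.833 < 1.183 → exclude; stop.
Optimal diet: small clams, isopods — 2 of 4 types.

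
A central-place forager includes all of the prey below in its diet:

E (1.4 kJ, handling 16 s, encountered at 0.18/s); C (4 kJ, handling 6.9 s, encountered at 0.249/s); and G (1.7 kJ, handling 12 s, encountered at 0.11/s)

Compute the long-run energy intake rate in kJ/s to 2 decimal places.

0.21 kJ/s

Energy encountered per unit search time: 0.18×1.4 + 0.249×4 + 0.11×1.7 = 1.435 kJ/s.
Handling time per unit search time: 0.18×16 + 0.249×6.9 + 0.11×12 = 5.918.
Rate = 1.435/(1 + 5.918) = 0.2074 kJ/s.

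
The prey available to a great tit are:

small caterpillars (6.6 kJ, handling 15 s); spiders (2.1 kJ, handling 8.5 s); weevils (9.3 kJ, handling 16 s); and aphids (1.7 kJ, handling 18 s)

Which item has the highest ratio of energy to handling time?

weevils

In descending order of E/h:
weevils: 9.3/16 = 0.581 kJ/s
small caterpillars: 6.6/15 = 0.44 kJ/s
spiders: 2.1/8.5 = 0.247 kJ/s
aphids: 1.7/18 = 0.0944 kJ/s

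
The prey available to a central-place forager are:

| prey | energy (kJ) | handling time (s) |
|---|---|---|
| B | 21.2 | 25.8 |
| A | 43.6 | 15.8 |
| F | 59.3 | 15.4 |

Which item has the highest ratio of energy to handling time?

In descending order of E/h:
F: 59.3/15.4 = 3.85 kJ/s
A: 43.6/15.8 = 2.76 kJ/s
B: 21.2/25.8 = 0.822 kJ/s

F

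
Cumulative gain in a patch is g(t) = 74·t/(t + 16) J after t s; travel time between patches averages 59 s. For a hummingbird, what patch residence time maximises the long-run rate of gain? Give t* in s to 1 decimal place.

30.7 s

Maximise g(t)/(T+t): set derivative to zero → g'(t)(T+t) = g(t).
g'(t) = 74·16/(t + 16)². Setting 74·16/(t+16)² = 74t/[(t+16)(59+t)] gives 16(59+t) = t(t+16), so t² = 16×59 = 944.
t* = √944 = 30.72 s.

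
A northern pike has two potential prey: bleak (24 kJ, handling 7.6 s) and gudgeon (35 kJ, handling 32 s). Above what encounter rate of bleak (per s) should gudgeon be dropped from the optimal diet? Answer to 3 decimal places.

The zero-one rule: include gudgeon iff E₂/h₂ > λE₁/(1+λh₁). Equality gives the switch point.
λE₁h₂ = E₂ + λE₂h₁ ⇒ λ = E₂/(E₁h₂ − E₂h₁) = 35/(768 − 266) = 0.06972 per s.

0.070 per s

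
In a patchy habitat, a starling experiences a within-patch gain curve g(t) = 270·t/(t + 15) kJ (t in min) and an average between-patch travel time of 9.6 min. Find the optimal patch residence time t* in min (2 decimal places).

12.00 min

Maximise g(t)/(T+t): set derivative to zero → g'(t)(T+t) = g(t).
g'(t) = 270·15/(t + 15)². Setting 270·15/(t+15)² = 270t/[(t+15)(9.6+t)] gives 15(9.6+t) = t(t+15), so t² = 15×9.6 = 144.
t* = √144 = 12 min.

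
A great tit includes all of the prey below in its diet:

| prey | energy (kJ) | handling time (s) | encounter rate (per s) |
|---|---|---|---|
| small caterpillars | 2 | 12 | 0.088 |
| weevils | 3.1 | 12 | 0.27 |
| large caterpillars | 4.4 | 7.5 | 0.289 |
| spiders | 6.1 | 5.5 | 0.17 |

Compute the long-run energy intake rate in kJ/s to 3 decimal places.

0.395 kJ/s

R = (0.088×2 + 0.27×3.1 + 0.289×4.4 + 0.17×6.1) / (1 + 0.088×12 + 0.27×12 + 0.289×7.5 + 0.17×5.5) = 3.322/8.399 = 0.3955 kJ/s.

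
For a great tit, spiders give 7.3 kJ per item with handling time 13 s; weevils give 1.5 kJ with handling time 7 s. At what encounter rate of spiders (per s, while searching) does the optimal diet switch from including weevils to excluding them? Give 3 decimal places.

At the threshold, the rate on spiders alone equals the profitability of weevils: λ·7.3/(1 + λ·13) = 1.5/7 = 0.2143.
Rearranging, λ(7.3 − 0.2143×13) = 0.2143, so λ = 0.2143/4.514 = 0.04747 per s.

0.047 per s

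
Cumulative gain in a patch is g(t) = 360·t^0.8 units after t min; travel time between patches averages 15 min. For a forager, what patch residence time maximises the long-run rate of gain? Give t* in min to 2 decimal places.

60.00 min

Optimal t* satisfies g'(t*) = g(t*)/(T + t*).
g'(t) = 0.8·360·t^-0.2. Setting 0.8·360·t^-0.2 = 360·t^0.8/(15+t) gives 0.8(15+t) = t, so 0.20·t = 0.8×15.
t* = 0.8×15/0.20 = 60 min.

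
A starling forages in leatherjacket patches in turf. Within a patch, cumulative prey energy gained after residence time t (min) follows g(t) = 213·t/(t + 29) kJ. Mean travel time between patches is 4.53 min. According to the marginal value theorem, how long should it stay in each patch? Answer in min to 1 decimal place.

Optimal t* satisfies g'(t*) = g(t*)/(T + t*).
g'(t) = 213·29/(t + 29)². Setting 213·29/(t+29)² = 213t/[(t+29)(4.53+t)] gives 29(4.53+t) = t(t+29), so t² = 29×4.53 = 131.4.
t* = √131.4 = 11.46 min.

11.5 min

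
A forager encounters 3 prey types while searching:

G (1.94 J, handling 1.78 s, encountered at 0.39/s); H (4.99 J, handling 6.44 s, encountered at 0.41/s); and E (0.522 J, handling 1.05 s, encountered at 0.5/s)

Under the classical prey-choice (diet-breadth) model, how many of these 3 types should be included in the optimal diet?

E/h in descending order: G 1.09, H 0.775, E 0.497 J/s. The optimal diet is the largest prefix of this list for which every included type satisfies E_i/h_i > R on the types above it.
Rate on top 1: 0.4466. H: 0.775 > 0.4466 → include.
Rate on top 2: 0.6465. E: 0.497 < 0.6465 → exclude; stop.
Optimal diet: G, H — 2 of 3 types.

2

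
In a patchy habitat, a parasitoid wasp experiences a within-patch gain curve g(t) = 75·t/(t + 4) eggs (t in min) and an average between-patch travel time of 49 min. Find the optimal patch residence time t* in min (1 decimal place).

14.0 min

Optimal t* satisfies g'(t*) = g(t*)/(T + t*).
g'(t) = 75·4/(t + 4)². Setting 75·4/(t+4)² = 75t/[(t+4)(49+t)] gives 4(49+t) = t(t+4), so t² = 4×49 = 196.
t* = √196 = 14 min.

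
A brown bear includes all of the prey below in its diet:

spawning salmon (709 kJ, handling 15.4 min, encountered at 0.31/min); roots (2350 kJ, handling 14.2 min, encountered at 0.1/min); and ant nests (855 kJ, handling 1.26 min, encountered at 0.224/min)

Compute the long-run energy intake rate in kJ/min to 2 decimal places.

Energy encountered per unit search time: 0.31×709 + 0.1×2350 + 0.224×855 = 646.3 kJ/min.
Handling time per unit search time: 0.31×15.4 + 0.1×14.2 + 0.224×1.26 = 6.476.
Rate = 646.3/(1 + 6.476) = 86.45 kJ/min.

86.45 kJ/min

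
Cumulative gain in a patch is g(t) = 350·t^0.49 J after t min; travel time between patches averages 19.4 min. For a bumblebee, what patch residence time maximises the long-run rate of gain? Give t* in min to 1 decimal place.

Optimal t* satisfies g'(t*) = g(t*)/(T + t*).
g'(t) = 0.49·350·t^-0.51. Setting 0.49·350·t^-0.51 = 350·t^0.49/(19.4+t) gives 0.49(19.4+t) = t, so 0.51·t = 0.49×19.4.
t* = 0.49×19.4/0.51 = 18.64 min.

18.6 min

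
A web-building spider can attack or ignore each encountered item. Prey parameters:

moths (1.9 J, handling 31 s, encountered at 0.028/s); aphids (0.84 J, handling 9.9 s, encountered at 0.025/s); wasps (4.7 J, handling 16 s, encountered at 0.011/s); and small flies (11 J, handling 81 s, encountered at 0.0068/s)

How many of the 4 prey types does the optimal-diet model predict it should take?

Profitabilities (E/h, J/s): wasps 0.294, small flies 0.136, aphids 0.0848, moths 0.0613. Add prey in this order while the next type's profitability exceeds the intake rate on those already taken.
Rate on top 1: 0.04396. small flies: 0.136 > 0.04396 → include.
Rate on top 2: 0.07326. aphids: 0.0848 > 0.07326 → include.
Rate on top 3: 0.07471. moths: 0.0613 < 0.07471 → exclude; stop.
Optimal diet: wasps, small flies, aphids — 3 of 4 types.

3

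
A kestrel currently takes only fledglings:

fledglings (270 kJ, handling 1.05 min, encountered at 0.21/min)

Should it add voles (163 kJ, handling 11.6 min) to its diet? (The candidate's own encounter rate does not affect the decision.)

No

Intake rate on the current diet: R = (0.21×270) / (1 + 0.21×1.05) = 56.7/1.22 = 46.46 kJ/min.
Profitability of voles: 163/11.6 = 14.05 kJ/min.
Since 14.05 < R, time spent handling voles is better spent searching.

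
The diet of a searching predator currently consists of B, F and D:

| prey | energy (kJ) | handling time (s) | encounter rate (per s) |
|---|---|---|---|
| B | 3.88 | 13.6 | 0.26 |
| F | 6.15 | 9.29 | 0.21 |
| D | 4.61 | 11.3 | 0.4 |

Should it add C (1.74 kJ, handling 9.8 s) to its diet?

Intake rate on the current diet: R = (0.26×3.88 + 0.21×6.15 + 0.4×4.61) / (1 + 0.26×13.6 + 0.21×9.29 + 0.4×11.3) = 4.144/11.01 = 0.3765 kJ/s.
C: E/h = 1.74/9.8 = 0.1776 kJ/s.
0.1776 < 0.3765, so adding C would lower the average — exclude it.

No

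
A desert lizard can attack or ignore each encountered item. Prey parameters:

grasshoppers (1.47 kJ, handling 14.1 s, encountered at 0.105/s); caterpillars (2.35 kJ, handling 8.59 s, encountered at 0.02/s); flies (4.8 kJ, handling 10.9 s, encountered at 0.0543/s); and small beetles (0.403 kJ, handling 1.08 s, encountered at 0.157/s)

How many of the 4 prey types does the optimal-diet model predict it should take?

E/h in descending order: flies 0.44, small beetles 0.373, caterpillars 0.274, grasshoppers 0.104 kJ/s. The optimal diet is the largest prefix of this list for which every included type satisfies E_i/h_i > R on the types above it.
Rate on top 1: 0.1637. small beetles: 0.373 > 0.1637 → include.
Rate on top 2: 0.1839. caterpillars: 0.274 > 0.1839 → include.
Rate on top 3: 0.1919. grasshoppers: 0.104 < 0.1919 → exclude; stop.
Optimal diet: flies, small beetles, caterpillars — 3 of 4 types.

3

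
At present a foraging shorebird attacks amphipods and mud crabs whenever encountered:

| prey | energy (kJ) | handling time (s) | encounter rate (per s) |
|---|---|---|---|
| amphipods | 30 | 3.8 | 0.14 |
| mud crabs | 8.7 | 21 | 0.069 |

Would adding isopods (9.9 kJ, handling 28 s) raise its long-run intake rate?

Current rate: (0.14×30 + 0.069×8.7)/(1 + 0.14×3.8 + 0.069×21) = 1.61 kJ/s.
isopods: E/h = 9.9/28 = 0.3536 kJ/s.
Since 0.3536 < R, time spent handling isopods is better spent searching.

No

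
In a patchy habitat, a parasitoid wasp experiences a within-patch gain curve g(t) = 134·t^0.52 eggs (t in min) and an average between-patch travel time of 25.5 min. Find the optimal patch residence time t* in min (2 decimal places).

By the marginal value theorem, leave when the instantaneous gain rate g'(t) equals the habitat-wide average g(t)/(T + t).
g'(t) = 0.52·134·t^-0.48. Setting 0.52·134·t^-0.48 = 134·t^0.52/(25.5+t) gives 0.52(25.5+t) = t, so 0.48·t = 0.52×25.5.
t* = 0.52×25.5/0.48 = 27.62 min.

27.62 min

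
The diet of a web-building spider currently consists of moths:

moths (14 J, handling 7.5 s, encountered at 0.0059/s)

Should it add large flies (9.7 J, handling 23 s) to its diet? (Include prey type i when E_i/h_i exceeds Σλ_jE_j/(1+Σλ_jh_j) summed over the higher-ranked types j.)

Yes

On moths alone, R = ΣλE/(1+Σλh) = 0.0826/1.044 = 0.0791 J/s.
large flies: E/h = 9.7/23 = 0.4217 J/s.
Since 0.4217 > R, including large flies increases the long-run rate.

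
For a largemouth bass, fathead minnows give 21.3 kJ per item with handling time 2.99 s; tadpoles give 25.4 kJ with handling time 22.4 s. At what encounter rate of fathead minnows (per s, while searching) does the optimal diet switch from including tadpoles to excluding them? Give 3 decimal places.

0.063 per s

Drop tadpoles once their profitability E₂/h₂ falls below the rate achievable on fathead minnows alone: E₂/h₂ = λE₁/(1 + λh₁).
Solve for λ: λE₁h₂ = E₂(1 + λh₁) → λ(E₁h₂ − E₂h₁) = E₂ → λ = E₂/(E₁h₂ − E₂h₁).
λ = 25.4/(21.3×22.4 − 25.4×2.99) = 25.4/401.2 = 0.06331 per s.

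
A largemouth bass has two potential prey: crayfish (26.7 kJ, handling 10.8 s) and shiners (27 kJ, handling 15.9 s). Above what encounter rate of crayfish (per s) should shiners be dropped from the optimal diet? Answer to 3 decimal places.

0.203 per s

Drop shiners once their profitability E₂/h₂ falls below the rate achievable on crayfish alone: E₂/h₂ = λE₁/(1 + λh₁).
Solve for λ: λE₁h₂ = E₂(1 + λh₁) → λ(E₁h₂ − E₂h₁) = E₂ → λ = E₂/(E₁h₂ − E₂h₁).
λ = 27/(26.7×15.9 − 27×10.8) = 27/132.9 = 0.2031 per s.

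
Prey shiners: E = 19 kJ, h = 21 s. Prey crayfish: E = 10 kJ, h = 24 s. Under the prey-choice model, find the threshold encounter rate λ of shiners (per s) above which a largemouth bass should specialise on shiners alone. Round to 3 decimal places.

The zero-one rule: include crayfish iff E₂/h₂ > λE₁/(1+λh₁). Equality gives the switch point.
λE₁h₂ = E₂ + λE₂h₁ ⇒ λ = E₂/(E₁h₂ − E₂h₁) = 10/(456 − 210) = 0.04065 per s.

0.041 per s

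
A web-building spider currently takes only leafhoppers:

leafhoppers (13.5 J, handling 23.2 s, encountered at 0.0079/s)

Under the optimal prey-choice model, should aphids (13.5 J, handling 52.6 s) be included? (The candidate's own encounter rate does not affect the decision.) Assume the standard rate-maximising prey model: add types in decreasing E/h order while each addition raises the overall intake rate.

Intake rate on the current diet: R = (0.0079×13.5) / (1 + 0.0079×23.2) = 0.1067/1.183 = 0.09013 J/s.
Profitability of aphids: 13.5/52.6 = 0.2567 J/s.
0.2567 > 0.09013, so adding aphids raises the average — include it.

Yes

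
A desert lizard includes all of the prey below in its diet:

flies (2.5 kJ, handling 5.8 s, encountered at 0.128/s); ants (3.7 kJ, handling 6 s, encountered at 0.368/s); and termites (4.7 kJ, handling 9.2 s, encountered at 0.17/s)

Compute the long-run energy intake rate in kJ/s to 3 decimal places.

Energy encountered per unit search time: 0.128×2.5 + 0.368×3.7 + 0.17×4.7 = 2.481 kJ/s.
Handling time per unit search time: 0.128×5.8 + 0.368×6 + 0.17×9.2 = 4.514.
Rate = 2.481/(1 + 4.514) = 0.4498 kJ/s.

0.450 kJ/s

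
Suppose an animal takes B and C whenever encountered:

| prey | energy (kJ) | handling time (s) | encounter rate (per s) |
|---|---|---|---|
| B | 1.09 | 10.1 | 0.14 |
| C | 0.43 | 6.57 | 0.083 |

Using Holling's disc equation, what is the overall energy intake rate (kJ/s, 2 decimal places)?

0.06 kJ/s

Energy encountered per unit search time: 0.14×1.09 + 0.083×0.43 = 0.1883 kJ/s.
Handling time per unit search time: 0.14×10.1 + 0.083×6.57 = 1.959.
Rate = 0.1883/(1 + 1.959) = 0.06363 kJ/s.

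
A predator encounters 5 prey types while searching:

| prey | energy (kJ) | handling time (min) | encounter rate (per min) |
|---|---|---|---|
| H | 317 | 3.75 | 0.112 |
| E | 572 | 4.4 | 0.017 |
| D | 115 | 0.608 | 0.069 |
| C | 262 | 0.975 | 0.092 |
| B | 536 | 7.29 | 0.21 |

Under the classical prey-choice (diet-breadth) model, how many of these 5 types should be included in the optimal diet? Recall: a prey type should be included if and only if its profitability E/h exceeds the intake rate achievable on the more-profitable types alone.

Rank by E/h (kJ/min): C 269, D 189, E 130, H 84.5, B 73.5. Include each in turn until the next type's E/h falls below the running intake rate.
Rate on top 1: 22.12. D: 189 > 22.12 → include.
Rate on top 2: 28.31. E: 130 > 28.31 → include.
Rate on top 3: 34.62. H: 84.5 > 34.62 → include.
Rate on top 4: 47.51. B: 73.5 > 47.51 → include.
Optimal diet: C, D, E, H, B — 5 of 5 types.

5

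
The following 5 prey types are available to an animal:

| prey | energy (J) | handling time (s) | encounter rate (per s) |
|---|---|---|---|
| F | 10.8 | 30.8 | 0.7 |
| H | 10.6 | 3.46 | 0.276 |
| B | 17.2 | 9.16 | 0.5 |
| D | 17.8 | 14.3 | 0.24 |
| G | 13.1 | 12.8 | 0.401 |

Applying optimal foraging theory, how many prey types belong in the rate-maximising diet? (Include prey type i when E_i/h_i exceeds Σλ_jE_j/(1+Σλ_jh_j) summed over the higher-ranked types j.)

2

Rank by E/h (J/s): H 3.06, B 1.88, D 1.24, G 1.02, F 0.351. Include each in turn until the next type's E/h falls below the running intake rate.
Rate on top 1: 1.497. B: 1.88 > 1.497 → include.
Rate on top 2: 1.764. D: 1.24 < 1.764 → exclude; stop.
Optimal diet: H, B — 2 of 5 types.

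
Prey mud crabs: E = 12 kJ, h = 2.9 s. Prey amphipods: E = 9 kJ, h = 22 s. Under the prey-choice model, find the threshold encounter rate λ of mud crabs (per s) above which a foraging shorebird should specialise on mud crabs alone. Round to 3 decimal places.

0.038 per s

At the threshold, the rate on mud crabs alone equals the profitability of amphipods: λ·12/(1 + λ·2.9) = 9/22 = 0.4091.
Rearranging, λ(12 − 0.4091×2.9) = 0.4091, so λ = 0.4091/10.81 = 0.03783 per s.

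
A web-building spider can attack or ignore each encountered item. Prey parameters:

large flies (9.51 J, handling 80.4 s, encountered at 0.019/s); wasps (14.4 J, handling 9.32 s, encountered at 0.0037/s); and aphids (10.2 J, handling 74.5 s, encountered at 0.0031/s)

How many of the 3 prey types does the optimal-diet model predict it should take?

Profitabilities (E/h, J/s): wasps 1.55, aphids 0.137, large flies 0.118. Add prey in this order while the next type's profitability exceeds the intake rate on those already taken.
Rate on top 1: 0.0515. aphids: 0.137 > 0.0515 → include.
Rate on top 2: 0.06709. large flies: 0.118 > 0.06709 → include.
Optimal diet: wasps, aphids, large flies — 3 of 3 types.

3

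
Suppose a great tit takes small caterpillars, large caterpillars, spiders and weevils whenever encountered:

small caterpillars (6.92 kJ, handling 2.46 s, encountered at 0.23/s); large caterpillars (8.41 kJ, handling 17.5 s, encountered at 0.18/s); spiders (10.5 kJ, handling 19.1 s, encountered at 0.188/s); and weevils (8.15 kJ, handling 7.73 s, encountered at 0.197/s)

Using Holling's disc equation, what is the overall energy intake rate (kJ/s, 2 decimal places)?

0.68 kJ/s

Energy encountered per unit search time: 0.23×6.92 + 0.18×8.41 + 0.188×10.5 + 0.197×8.15 = 6.685 kJ/s.
Handling time per unit search time: 0.23×2.46 + 0.18×17.5 + 0.188×19.1 + 0.197×7.73 = 8.829.
Rate = 6.685/(1 + 8.829) = 0.6801 kJ/s.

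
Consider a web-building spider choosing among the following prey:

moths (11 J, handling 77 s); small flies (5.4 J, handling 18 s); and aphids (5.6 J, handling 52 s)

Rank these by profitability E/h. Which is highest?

Profitability E/h (J/s): moths = 11/77 = 0.143, small flies = 5.4/18 = 0.3, aphids = 5.6/52 = 0.108.
Ranked: small flies > moths > aphids.

small flies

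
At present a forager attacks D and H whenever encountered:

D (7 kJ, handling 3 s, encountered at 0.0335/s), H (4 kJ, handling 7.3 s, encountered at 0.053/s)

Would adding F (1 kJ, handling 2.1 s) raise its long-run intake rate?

On D and H alone, R = ΣλE/(1+Σλh) = 0.4465/1.487 = 0.3002 kJ/s.
F: E/h = 1/2.1 = 0.4762 kJ/s.
Since 0.4762 > R, including F increases the long-run rate.

Yes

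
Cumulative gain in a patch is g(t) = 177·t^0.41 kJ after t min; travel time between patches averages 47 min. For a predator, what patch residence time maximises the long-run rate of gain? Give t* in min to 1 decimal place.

32.7 min

Optimal t* satisfies g'(t*) = g(t*)/(T + t*).
g'(t) = 0.41·177·t^-0.59. Setting 0.41·177·t^-0.59 = 177·t^0.41/(47+t) gives 0.41(47+t) = t, so 0.59·t = 0.41×47.
t* = 0.41×47/0.59 = 32.66 min.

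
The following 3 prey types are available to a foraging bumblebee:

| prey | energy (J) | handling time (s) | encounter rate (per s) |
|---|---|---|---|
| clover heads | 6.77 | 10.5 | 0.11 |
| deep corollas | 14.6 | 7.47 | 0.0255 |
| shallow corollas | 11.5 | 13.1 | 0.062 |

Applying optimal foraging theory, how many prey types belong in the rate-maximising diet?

3

Rank by E/h (J/s): deep corollas 1.95, shallow corollas 0.878, clover heads 0.645. Include each in turn until the next type's E/h falls below the running intake rate.
Rate on top 1: 0.3127. shallow corollas: 0.878 > 0.3127 → include.
Rate on top 2: 0.5419. clover heads: 0.645 > 0.5419 → include.
Optimal diet: deep corollas, shallow corollas, clover heads — 3 of 3 types.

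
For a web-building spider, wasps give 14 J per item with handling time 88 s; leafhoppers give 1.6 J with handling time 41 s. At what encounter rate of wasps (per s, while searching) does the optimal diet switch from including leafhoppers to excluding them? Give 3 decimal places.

The zero-one rule: include leafhoppers iff E₂/h₂ > λE₁/(1+λh₁). Equality gives the switch point.
λE₁h₂ = E₂ + λE₂h₁ ⇒ λ = E₂/(E₁h₂ − E₂h₁) = 1.6/(574 − 140.8) = 0.003693 per s.

0.004 per s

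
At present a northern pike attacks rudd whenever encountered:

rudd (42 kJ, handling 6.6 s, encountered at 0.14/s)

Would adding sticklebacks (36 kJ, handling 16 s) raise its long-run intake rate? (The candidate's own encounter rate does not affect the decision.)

No

On rudd alone, R = ΣλE/(1+Σλh) = 5.88/1.924 = 3.056 kJ/s.
Profitability of sticklebacks: 36/16 = 2.25 kJ/s.
Since 2.25 < R, time spent handling sticklebacks is better spent searching.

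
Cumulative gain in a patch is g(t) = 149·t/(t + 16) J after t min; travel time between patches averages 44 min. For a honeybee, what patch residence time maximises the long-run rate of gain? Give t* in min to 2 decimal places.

Optimal t* satisfies g'(t*) = g(t*)/(T + t*).
g'(t) = 149·16/(t + 16)². Setting 149·16/(t+16)² = 149t/[(t+16)(44+t)] gives 16(44+t) = t(t+16), so t² = 16×44 = 704.
t* = √704 = 26.53 min.

26.53 min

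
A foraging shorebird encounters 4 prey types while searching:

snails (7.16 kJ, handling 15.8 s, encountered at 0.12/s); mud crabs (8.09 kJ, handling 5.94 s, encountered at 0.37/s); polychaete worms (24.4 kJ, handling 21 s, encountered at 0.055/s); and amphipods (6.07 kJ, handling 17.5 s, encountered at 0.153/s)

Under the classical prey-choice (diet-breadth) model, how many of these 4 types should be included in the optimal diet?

2

Profitabilities (E/h, kJ/s): mud crabs 1.36, polychaete worms 1.16, snails 0.453, amphipods 0.347. Add prey in this order while the next type's profitability exceeds the intake rate on those already taken.
Rate on top 1: 0.936. polychaete worms: 1.16 > 0.936 → include.
Rate on top 2: 0.996. snails: 0.453 < 0.996 → exclude; stop.
Optimal diet: mud crabs, polychaete worms — 2 of 4 types.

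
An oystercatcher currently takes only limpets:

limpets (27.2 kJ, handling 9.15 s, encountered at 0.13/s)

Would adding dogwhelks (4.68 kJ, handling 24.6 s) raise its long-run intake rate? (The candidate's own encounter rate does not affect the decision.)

No

On limpets alone, R = ΣλE/(1+Σλh) = 3.536/2.189 = 1.615 kJ/s.
dogwhelks: E/h = 4.68/24.6 = 0.1902 kJ/s.
Since 0.1902 < R, time spent handling dogwhelks is better spent searching.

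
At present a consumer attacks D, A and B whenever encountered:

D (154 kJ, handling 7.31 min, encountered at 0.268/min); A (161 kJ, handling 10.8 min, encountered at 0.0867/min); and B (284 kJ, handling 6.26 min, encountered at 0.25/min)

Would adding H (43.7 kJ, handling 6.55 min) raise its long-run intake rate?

Intake rate on the current diet: R = (0.268×154 + 0.0867×161 + 0.25×284) / (1 + 0.268×7.31 + 0.0867×10.8 + 0.25×6.26) = 126.2/5.46 = 23.12 kJ/min.
H: E/h = 43.7/6.55 = 6.672 kJ/min.
6.672 < 23.12, so adding H would lower the average — exclude it.

No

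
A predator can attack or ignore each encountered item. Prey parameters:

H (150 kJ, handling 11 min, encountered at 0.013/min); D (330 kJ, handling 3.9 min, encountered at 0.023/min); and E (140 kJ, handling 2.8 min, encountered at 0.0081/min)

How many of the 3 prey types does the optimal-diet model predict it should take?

3

E/h in descending order: D 84.6, E 50, H 13.6 kJ/min. The optimal diet is the largest prefix of this list for which every included type satisfies E_i/h_i > R on the types above it.
Rate on top 1: 6.965. E: 50 > 6.965 → include.
Rate on top 2: 7.843. H: 13.6 > 7.843 → include.
Optimal diet: D, E, H — 3 of 3 types.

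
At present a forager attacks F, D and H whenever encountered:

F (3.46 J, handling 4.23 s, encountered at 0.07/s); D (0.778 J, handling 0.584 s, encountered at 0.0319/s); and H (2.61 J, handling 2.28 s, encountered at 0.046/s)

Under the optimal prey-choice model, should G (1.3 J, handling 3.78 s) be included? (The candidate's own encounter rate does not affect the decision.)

Yes

Current rate: (0.07×3.46 + 0.0319×0.778 + 0.046×2.61)/(1 + 0.07×4.23 + 0.0319×0.584 + 0.046×2.28) = 0.2727 J/s.
Profitability of G: 1.3/3.78 = 0.3439 J/s.
Since 0.3439 > R, including G increases the long-run rate.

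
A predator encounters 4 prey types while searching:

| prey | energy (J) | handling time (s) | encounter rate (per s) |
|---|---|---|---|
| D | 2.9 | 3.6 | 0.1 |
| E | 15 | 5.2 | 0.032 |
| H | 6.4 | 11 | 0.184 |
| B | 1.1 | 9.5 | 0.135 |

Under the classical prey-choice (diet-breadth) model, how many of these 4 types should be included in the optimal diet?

Profitabilities (E/h, J/s): E 2.88, D 0.806, H 0.582, B 0.116. Add prey in this order while the next type's profitability exceeds the intake rate on those already taken.
Rate on top 1: 0.4115. D: 0.806 > 0.4115 → include.
Rate on top 2: 0.5045. H: 0.582 > 0.5045 → include.
Rate on top 3: 0.5486. B: 0.116 < 0.5486 → exclude; stop.
Optimal diet: E, D, H — 3 of 4 types.

3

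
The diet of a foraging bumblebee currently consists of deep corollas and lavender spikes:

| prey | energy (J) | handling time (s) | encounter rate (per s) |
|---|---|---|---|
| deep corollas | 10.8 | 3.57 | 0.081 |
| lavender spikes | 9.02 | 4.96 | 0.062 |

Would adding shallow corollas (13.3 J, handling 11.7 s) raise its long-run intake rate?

Yes

Intake rate on the current diet: R = (0.081×10.8 + 0.062×9.02) / (1 + 0.081×3.57 + 0.062×4.96) = 1.434/1.597 = 0.8981 J/s.
shallow corollas: E/h = 13.3/11.7 = 1.137 J/s.
1.137 > 0.8981, so adding shallow corollas raises the average — include it.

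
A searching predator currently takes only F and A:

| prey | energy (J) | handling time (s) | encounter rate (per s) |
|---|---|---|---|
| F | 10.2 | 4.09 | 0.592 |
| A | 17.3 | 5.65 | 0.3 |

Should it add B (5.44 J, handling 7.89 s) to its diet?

On F and A alone, R = ΣλE/(1+Σλh) = 11.23/5.116 = 2.195 J/s.
Profitability of B: 5.44/7.89 = 0.6895 J/s.
Since 0.6895 < R, time spent handling B is better spent searching.

No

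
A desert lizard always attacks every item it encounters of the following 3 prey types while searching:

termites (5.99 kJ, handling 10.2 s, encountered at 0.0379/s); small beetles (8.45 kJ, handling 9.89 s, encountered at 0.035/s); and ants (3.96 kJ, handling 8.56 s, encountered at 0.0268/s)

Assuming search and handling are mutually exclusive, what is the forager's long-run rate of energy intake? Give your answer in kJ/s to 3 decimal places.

R = Σλ_iE_i / (1 + Σλ_ih_i)
Numerator: 0.0379×5.99 + 0.035×8.45 + 0.0268×3.96 = 0.6289
Denominator: 1 + 0.0379×10.2 + 0.035×9.89 + 0.0268×8.56 = 1.962
R = 0.6289/1.962 = 0.3205 kJ/s

0.321 kJ/s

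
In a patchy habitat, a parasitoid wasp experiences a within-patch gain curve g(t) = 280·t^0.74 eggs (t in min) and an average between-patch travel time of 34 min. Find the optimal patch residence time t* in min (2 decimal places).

96.77 min

By the marginal value theorem, leave when the instantaneous gain rate g'(t) equals the habitat-wide average g(t)/(T + t).
g'(t) = 0.74·280·t^-0.26. Setting 0.74·280·t^-0.26 = 280·t^0.74/(34+t) gives 0.74(34+t) = t, so 0.26·t = 0.74×34.
t* = 0.74×34/0.26 = 96.77 min.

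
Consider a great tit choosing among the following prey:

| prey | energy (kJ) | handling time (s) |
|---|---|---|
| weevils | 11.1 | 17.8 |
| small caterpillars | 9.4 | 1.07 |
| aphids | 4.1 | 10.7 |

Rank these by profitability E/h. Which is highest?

Profitability E/h (kJ/s): weevils = 11.1/17.8 = 0.624, small caterpillars = 9.4/1.07 = 8.79, aphids = 4.1/10.7 = 0.383.
Ranked: small caterpillars > weevils > aphids.

small caterpillars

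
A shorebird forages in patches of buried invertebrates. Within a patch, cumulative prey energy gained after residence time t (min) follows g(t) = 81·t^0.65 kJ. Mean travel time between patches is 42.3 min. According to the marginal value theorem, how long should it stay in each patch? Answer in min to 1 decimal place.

Maximise g(t)/(T+t): set derivative to zero → g'(t)(T+t) = g(t).
g'(t) = 0.65·81·t^-0.35. Setting 0.65·81·t^-0.35 = 81·t^0.65/(42.3+t) gives 0.65(42.3+t) = t, so 0.35·t = 0.65×42.3.
t* = 0.65×42.3/0.35 = 78.56 min.

78.6 min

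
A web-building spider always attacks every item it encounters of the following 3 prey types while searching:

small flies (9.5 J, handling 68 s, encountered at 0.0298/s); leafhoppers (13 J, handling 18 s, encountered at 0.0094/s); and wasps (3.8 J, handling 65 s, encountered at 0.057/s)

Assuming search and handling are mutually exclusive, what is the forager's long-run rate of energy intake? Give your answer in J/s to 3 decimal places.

0.090 J/s

R = Σλ_iE_i / (1 + Σλ_ih_i)
Numerator: 0.0298×9.5 + 0.0094×13 + 0.057×3.8 = 0.6219
Denominator: 1 + 0.0298×68 + 0.0094×18 + 0.057×65 = 6.901
R = 0.6219/6.901 = 0.09012 J/s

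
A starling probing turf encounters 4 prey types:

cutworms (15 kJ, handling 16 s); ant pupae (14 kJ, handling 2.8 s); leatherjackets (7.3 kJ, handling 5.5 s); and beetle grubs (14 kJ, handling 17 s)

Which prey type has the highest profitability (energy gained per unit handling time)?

ant pupae

In descending order of E/h:
ant pupae: 14/2.8 = 5 kJ/s
leatherjackets: 7.3/5.5 = 1.33 kJ/s
cutworms: 15/16 = 0.938 kJ/s
beetle grubs: 14/17 = 0.824 kJ/s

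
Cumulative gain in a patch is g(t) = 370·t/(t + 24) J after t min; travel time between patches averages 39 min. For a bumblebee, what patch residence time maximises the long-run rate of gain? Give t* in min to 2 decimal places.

Maximise g(t)/(T+t): set derivative to zero → g'(t)(T+t) = g(t).
g'(t) = 370·24/(t + 24)². Setting 370·24/(t+24)² = 370t/[(t+24)(39+t)] gives 24(39+t) = t(t+24), so t² = 24×39 = 936.
t* = √936 = 30.59 min.

30.59 min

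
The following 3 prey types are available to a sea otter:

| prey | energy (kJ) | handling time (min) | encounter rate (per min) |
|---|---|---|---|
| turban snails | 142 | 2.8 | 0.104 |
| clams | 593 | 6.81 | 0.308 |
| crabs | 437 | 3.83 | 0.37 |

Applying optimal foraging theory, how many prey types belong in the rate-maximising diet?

2

Profitabilities (E/h, kJ/min): crabs 114, clams 87.1, turban snails 50.7. Add prey in this order while the next type's profitability exceeds the intake rate on those already taken.
Rate on top 1: 66.89. clams: 87.1 > 66.89 → include.
Rate on top 2: 76.27. turban snails: 50.7 < 76.27 → exclude; stop.
Optimal diet: crabs, clams — 2 of 3 types.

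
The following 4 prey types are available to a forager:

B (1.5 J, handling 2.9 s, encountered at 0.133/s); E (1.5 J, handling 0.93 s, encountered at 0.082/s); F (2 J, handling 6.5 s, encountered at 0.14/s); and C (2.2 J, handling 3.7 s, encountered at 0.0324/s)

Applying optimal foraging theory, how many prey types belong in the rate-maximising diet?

Rank by E/h (J/s): E 1.61, C 0.595, B 0.517, F 0.308. Include each in turn until the next type's E/h falls below the running intake rate.
Rate on top 1: 0.1143. C: 0.595 > 0.1143 → include.
Rate on top 2: 0.1624. B: 0.517 > 0.1624 → include.
Rate on top 3: 0.2489. F: 0.308 > 0.2489 → include.
Optimal diet: E, C, B, F — 4 of 4 types.

4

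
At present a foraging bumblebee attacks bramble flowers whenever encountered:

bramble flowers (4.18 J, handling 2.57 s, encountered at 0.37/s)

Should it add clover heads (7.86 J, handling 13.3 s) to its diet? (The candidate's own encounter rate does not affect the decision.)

No

Current rate: (0.37×4.18)/(1 + 0.37×2.57) = 0.7928 J/s.
Profitability of clover heads: 7.86/13.3 = 0.591 J/s.
Since 0.591 < R, time spent handling clover heads is better spent searching.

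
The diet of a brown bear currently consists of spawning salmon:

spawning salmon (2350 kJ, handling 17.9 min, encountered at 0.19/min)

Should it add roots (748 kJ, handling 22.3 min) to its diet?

On spawning salmon alone, R = ΣλE/(1+Σλh) = 446.5/4.401 = 101.5 kJ/min.
roots: E/h = 748/22.3 = 33.54 kJ/min.
33.54 < 101.5, so adding roots would lower the average — exclude it.

No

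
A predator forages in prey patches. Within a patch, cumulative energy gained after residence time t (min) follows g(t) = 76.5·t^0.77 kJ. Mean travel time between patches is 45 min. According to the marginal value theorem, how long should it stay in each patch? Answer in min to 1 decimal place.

Maximise g(t)/(T+t): set derivative to zero → g'(t)(T+t) = g(t).
g'(t) = 0.77·76.5·t^-0.23. Setting 0.77·76.5·t^-0.23 = 76.5·t^0.77/(45+t) gives 0.77(45+t) = t, so 0.23·t = 0.77×45.
t* = 0.77×45/0.23 = 150.7 min.

150.7 min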